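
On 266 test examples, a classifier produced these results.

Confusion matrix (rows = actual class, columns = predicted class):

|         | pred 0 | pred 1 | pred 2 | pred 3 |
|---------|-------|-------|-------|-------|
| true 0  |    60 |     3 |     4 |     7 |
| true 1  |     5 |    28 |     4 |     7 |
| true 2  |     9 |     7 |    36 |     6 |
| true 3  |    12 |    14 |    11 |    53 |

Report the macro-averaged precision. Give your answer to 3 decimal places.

0.654

Per-class precision (TP/(TP+FP)):
  0: TP=60, FP=5+9+12=26 → 60/86 = 0.6977
  1: TP=28, FP=3+7+14=24 → 28/52 = 0.5385
  2: TP=36, FP=4+4+11=19 → 36/55 = 0.6545
  3: TP=53, FP=7+7+6=20 → 53/73 = 0.7260
Macro-precision = mean = (0.6977 + 0.5385 + 0.6545 + 0.7260) / 4 = 0.654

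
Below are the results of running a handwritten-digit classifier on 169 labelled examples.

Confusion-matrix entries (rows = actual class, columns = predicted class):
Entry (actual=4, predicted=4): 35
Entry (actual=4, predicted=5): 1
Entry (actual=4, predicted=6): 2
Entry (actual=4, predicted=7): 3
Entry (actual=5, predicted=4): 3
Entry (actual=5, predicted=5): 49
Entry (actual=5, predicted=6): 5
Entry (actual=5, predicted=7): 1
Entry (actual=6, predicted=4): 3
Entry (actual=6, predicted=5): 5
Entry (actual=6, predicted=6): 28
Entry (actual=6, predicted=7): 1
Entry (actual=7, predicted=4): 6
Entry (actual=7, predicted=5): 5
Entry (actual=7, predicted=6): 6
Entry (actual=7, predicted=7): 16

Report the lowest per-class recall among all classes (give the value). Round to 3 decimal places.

0.485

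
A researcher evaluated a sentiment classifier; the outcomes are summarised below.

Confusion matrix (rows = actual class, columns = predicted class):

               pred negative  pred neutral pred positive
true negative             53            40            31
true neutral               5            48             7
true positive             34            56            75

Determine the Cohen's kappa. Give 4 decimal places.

Observed agreement pₒ = trace/N = 176/349 = 0.50430
Expected agreement pₑ = Σ (rowᵢ·colᵢ)/N² = (124·92 + 60·144 + 165·113)/349² = 0.31767
κ = (pₒ − pₑ)/(1 − pₑ) = (0.50430 − 0.31767)/(1 − 0.31767) = 0.2735

0.2735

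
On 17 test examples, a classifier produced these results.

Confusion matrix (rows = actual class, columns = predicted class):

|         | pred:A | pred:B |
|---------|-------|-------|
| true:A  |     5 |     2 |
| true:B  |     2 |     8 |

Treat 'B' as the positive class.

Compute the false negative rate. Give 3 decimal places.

0.200

FNR = FN/(FN+TP) = 2/(2+8) = 0.200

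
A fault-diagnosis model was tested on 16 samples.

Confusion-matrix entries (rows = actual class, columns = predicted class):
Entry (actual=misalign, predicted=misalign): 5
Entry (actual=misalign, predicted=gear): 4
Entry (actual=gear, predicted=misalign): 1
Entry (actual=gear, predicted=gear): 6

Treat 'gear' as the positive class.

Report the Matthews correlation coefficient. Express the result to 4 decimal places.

MCC = (TP·TN − FP·FN) / √((TP+FP)(TP+FN)(TN+FP)(TN+FN))
Numerator = 6·5 − 4·1 = 26
Denominator = √(10·7·9·6) = √3780 = 61.4817
MCC = 26 / 61.4817 = 0.4229

0.4229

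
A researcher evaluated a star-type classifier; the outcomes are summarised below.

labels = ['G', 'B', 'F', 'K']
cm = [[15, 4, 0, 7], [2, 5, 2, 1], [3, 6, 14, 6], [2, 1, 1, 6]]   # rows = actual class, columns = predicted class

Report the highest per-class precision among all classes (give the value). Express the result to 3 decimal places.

Per-class precision (TP/(TP+FP)):
  G: TP=15, FP=2+3+2=7 → 15/22 = 0.6818
  B: TP=5, FP=4+6+1=11 → 5/16 = 0.3125
  F: TP=14, FP=0+2+1=3 → 14/17 = 0.8235
  K: TP=6, FP=7+1+6=14 → 6/20 = 0.3000
Highest is class 'F' with precision = 0.824.

0.824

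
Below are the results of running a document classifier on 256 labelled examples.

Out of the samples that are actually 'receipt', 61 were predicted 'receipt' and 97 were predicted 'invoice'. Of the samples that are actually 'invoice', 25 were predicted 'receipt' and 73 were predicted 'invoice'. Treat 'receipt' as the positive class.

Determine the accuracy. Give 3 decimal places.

Accuracy = (TP+TN)/N = (61+73)/256 = 0.523

0.523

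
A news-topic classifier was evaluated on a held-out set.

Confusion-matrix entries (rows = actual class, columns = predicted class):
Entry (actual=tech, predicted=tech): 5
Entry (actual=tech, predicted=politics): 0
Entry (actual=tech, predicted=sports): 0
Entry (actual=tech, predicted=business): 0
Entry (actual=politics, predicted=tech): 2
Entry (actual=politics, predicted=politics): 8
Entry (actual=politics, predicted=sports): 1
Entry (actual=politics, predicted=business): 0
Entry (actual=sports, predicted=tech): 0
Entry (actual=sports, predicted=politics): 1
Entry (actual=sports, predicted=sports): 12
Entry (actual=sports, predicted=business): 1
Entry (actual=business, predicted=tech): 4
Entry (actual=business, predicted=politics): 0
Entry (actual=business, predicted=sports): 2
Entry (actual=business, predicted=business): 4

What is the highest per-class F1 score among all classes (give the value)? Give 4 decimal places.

0.8276

Per-class F1 score (2·TP/(2·TP+FP+FN)):
  tech: TP=5, FP=2+0+4=6, FN=0+0+0=0 → 10/16 = 0.62500
  politics: TP=8, FP=0+1+0=1, FN=2+1+0=3 → 16/20 = 0.80000
  sports: TP=12, FP=0+1+2=3, FN=0+1+1=2 → 24/29 = 0.82759
  business: TP=4, FP=0+0+1=1, FN=4+0+2=6 → 8/15 = 0.53333
Highest is class 'sports' with F1 score = 0.8276.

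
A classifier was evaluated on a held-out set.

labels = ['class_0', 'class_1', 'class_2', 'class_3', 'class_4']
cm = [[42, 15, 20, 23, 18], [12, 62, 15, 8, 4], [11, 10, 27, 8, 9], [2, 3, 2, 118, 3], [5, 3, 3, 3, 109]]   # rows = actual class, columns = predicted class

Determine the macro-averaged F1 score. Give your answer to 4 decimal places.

0.6259

Per-class F1 score (2·TP/(2·TP+FP+FN)):
  class_0: TP=42, FP=12+11+2+5=30, FN=15+20+23+18=76 → 84/190 = 0.44211
  class_1: TP=62, FP=15+10+3+3=31, FN=12+15+8+4=39 → 124/194 = 0.63918
  class_2: TP=27, FP=20+15+2+3=40, FN=11+10+8+9=38 → 54/132 = 0.40909
  class_3: TP=118, FP=23+8+8+3=42, FN=2+3+2+3=10 → 236/288 = 0.81944
  class_4: TP=109, FP=18+4+9+3=34, FN=5+3+3+3=14 → 218/266 = 0.81955
Macro-F1 score = mean = (0.44211 + 0.63918 + 0.40909 + 0.81944 + 0.81955) / 5 = 0.6259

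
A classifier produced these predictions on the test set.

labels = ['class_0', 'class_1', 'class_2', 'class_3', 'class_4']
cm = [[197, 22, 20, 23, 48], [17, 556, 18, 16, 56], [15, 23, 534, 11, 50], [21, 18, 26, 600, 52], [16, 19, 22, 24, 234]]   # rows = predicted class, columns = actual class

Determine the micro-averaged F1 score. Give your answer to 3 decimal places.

0.804

Micro-averaging pools counts across classes: ΣTP=2121, ΣFP=517, ΣFN=517.
Micro-F1 score = 2·TP/(2·TP+FP+FN) on pooled counts = 0.804 (equals overall accuracy in single-label multiclass).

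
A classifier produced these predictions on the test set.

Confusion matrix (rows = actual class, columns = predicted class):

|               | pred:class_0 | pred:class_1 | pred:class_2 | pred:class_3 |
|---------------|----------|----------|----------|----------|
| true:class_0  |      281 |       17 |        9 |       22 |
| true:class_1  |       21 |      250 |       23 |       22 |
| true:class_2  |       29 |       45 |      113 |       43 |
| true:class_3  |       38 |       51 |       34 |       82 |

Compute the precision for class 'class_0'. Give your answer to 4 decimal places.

One-vs-rest for 'class_0': TP = diagonal; FP = other classes predicted 'class_0'; FN = 'class_0' predicted as other.
precision = TP/(TP+FP).
class_0: TP=281, FP=21+29+38=88 → 281/369 = 0.76152

0.7615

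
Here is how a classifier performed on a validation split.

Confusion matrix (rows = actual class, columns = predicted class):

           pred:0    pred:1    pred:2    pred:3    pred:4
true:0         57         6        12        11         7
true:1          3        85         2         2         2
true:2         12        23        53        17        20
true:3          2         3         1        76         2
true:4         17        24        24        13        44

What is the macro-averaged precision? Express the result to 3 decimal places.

0.606

Per-class precision (TP/(TP+FP)):
  0: TP=57, FP=3+12+2+17=34 → 57/91 = 0.6264
  1: TP=85, FP=6+23+3+24=56 → 85/141 = 0.6028
  2: TP=53, FP=12+2+1+24=39 → 53/92 = 0.5761
  3: TP=76, FP=11+2+17+13=43 → 76/119 = 0.6387
  4: TP=44, FP=7+2+20+2=31 → 44/75 = 0.5867
Macro-precision = mean = (0.6264 + 0.6028 + 0.5761 + 0.6387 + 0.5867) / 5 = 0.606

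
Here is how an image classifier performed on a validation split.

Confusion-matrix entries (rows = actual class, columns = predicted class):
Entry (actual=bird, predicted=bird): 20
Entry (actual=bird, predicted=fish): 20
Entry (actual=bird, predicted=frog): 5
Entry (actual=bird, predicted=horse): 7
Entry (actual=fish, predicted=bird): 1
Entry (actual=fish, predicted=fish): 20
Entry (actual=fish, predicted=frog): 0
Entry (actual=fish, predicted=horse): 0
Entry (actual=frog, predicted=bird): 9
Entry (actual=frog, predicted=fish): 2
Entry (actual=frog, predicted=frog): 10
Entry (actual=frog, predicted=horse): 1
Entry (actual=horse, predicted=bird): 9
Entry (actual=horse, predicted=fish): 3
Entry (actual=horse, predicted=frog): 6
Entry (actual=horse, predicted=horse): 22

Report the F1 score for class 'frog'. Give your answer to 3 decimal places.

0.465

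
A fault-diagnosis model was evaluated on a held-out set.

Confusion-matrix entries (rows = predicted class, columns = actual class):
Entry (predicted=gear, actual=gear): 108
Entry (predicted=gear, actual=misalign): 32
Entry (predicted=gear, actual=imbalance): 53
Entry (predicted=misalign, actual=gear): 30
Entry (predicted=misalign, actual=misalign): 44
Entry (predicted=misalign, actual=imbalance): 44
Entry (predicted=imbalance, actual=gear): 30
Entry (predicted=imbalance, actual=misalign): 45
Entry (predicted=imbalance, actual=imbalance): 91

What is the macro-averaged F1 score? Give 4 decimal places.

0.4936

Per-class F1 score (2·TP/(2·TP+FP+FN)):
  gear: TP=108, FP=32+53=85, FN=30+30=60 → 216/361 = 0.59834
  misalign: TP=44, FP=30+44=74, FN=32+45=77 → 88/239 = 0.36820
  imbalance: TP=91, FP=30+45=75, FN=53+44=97 → 182/354 = 0.51412
Macro-F1 score = mean = (0.59834 + 0.36820 + 0.51412) / 3 = 0.4936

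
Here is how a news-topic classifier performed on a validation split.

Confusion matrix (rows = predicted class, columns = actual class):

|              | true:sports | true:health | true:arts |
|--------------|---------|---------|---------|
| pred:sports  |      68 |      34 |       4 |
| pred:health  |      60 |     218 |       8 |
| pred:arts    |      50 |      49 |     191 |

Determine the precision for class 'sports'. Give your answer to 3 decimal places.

Take TP from the diagonal, FP from the rest of the 'sports' prediction marginal, FN from the rest of the 'sports' actual marginal.
precision = TP/(TP+FP).
sports: TP=68, FP=34+4=38 → 68/106 = 0.6415

0.642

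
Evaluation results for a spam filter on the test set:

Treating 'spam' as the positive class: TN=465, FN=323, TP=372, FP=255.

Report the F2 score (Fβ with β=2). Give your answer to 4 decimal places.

0.5459

Fβ = (1+β²)·TP / ((1+β²)·TP + β²·FN + FP), with β²=4
= 5·372 / (5·372 + 4·323 + 255) = 0.5459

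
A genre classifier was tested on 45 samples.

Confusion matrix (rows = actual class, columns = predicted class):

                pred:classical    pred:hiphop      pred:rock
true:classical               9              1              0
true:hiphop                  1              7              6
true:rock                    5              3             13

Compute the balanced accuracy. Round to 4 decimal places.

0.6730

Balanced accuracy = mean of per-class recall.
  classical: recall = 9/10 = 0.90000
  hiphop: recall = 7/14 = 0.50000
  rock: recall = 13/21 = 0.61905
Mean = (0.90000 + 0.50000 + 0.61905) / 3 = 0.6730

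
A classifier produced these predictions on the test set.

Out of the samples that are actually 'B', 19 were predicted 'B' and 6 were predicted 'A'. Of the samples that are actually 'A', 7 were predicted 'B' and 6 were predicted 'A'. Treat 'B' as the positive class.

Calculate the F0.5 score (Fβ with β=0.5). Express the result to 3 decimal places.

0.736

Fβ = (1+β²)·TP / ((1+β²)·TP + β²·FN + FP), with β²=1/4
= 1.25·19 / (1.25·19 + 0.25·6 + 7) = 0.736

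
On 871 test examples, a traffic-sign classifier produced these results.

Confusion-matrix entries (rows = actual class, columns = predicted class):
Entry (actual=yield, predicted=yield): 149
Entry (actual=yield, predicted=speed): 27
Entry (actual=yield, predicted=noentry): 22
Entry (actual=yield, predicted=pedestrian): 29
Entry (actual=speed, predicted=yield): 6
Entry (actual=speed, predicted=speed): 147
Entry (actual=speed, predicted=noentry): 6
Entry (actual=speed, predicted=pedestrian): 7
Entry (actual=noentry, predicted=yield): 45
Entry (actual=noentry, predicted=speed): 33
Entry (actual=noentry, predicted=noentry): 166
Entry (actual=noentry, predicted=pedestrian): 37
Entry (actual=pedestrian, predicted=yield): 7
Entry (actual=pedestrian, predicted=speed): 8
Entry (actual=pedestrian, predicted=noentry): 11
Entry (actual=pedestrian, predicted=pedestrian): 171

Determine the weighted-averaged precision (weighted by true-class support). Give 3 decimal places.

0.738

Per-class precision (TP/(TP+FP)):
  yield: TP=149, FP=6+45+7=58 → 149/207 = 0.7198
  speed: TP=147, FP=27+33+8=68 → 147/215 = 0.6837
  noentry: TP=166, FP=22+6+11=39 → 166/205 = 0.8098
  pedestrian: TP=171, FP=29+7+37=73 → 171/244 = 0.7008
Weighted-precision = Σ (supportᵢ/N)·precisionᵢ with N=871: (227/871)·0.7198 + (166/871)·0.6837 + (281/871)·0.8098 + (197/871)·0.7008 = 0.738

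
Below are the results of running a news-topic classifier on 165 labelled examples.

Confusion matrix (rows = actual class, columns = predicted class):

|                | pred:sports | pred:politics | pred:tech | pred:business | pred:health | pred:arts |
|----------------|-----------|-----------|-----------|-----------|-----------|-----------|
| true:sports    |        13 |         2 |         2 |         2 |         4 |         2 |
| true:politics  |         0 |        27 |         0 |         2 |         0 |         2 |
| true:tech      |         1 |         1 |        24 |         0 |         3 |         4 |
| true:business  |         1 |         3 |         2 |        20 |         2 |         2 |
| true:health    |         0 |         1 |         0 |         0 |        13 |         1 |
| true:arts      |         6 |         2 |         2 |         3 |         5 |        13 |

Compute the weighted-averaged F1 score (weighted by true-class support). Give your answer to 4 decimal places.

0.6621

Per-class F1 score (2·TP/(2·TP+FP+FN)):
  sports: TP=13, FP=0+1+1+0+6=8, FN=2+2+2+4+2=12 → 26/46 = 0.56522
  politics: TP=27, FP=2+1+3+1+2=9, FN=0+0+2+0+2=4 → 54/67 = 0.80597
  tech: TP=24, FP=2+0+2+0+2=6, FN=1+1+0+3+4=9 → 48/63 = 0.76190
  business: TP=20, FP=2+2+0+0+3=7, FN=1+3+2+2+2=10 → 40/57 = 0.70175
  health: TP=13, FP=4+0+3+2+5=14, FN=0+1+0+0+1=2 → 26/42 = 0.61905
  arts: TP=13, FP=2+2+4+2+1=11, FN=6+2+2+3+5=18 → 26/55 = 0.47273
Weighted-F1 score = Σ (supportᵢ/N)·F1 scoreᵢ with N=165: (25/165)·0.56522 + (31/165)·0.80597 + (33/165)·0.76190 + (30/165)·0.70175 + (15/165)·0.61905 + (31/165)·0.47273 = 0.6621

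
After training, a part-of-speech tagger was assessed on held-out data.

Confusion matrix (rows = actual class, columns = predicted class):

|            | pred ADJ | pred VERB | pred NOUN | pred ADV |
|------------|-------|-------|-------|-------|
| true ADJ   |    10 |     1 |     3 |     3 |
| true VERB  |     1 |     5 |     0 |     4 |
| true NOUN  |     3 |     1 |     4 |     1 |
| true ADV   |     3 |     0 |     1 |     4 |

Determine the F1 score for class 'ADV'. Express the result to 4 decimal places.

0.4000

F1 score = 2·TP/(2·TP+FP+FN).
ADV: TP=4, FP=3+4+1=8, FN=3+0+1=4 → 8/20 = 0.40000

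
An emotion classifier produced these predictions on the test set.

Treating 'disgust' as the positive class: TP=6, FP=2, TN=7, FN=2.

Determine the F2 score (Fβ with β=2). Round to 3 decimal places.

0.750

Fβ = (1+β²)·TP / ((1+β²)·TP + β²·FN + FP), with β²=4
= 5·6 / (5·6 + 4·2 + 2) = 0.750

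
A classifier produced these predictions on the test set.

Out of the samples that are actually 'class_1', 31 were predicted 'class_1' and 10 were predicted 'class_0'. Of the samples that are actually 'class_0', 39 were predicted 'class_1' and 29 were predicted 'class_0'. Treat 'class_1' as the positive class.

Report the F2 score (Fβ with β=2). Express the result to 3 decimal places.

Fβ = (1+β²)·TP / ((1+β²)·TP + β²·FN + FP), with β²=4
= 5·31 / (5·31 + 4·10 + 39) = 0.662

0.662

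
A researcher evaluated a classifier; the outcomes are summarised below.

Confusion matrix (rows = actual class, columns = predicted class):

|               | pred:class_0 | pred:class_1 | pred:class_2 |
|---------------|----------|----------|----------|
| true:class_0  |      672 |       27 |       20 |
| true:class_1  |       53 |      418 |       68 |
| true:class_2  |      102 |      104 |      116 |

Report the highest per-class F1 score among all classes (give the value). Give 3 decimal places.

0.869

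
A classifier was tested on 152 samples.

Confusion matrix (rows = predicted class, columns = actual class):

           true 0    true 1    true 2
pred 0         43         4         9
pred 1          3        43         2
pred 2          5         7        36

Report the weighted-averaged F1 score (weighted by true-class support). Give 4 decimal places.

Per-class F1 score (2·TP/(2·TP+FP+FN)):
  0: TP=43, FP=4+9=13, FN=3+5=8 → 86/107 = 0.80374
  1: TP=43, FP=3+2=5, FN=4+7=11 → 86/102 = 0.84314
  2: TP=36, FP=5+7=12, FN=9+2=11 → 72/95 = 0.75789
Weighted-F1 score = Σ (supportᵢ/N)·F1 scoreᵢ with N=152: (51/152)·0.80374 + (54/152)·0.84314 + (47/152)·0.75789 = 0.8036

0.8036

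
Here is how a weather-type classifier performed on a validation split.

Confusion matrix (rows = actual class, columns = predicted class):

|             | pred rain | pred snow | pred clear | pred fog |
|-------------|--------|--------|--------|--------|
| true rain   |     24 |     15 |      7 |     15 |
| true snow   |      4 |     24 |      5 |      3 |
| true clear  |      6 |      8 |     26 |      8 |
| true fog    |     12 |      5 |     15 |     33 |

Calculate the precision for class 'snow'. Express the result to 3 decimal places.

Treat 'snow' as positive and all other classes as negative.
precision = TP/(TP+FP).
snow: TP=24, FP=15+8+5=28 → 24/52 = 0.4615

0.462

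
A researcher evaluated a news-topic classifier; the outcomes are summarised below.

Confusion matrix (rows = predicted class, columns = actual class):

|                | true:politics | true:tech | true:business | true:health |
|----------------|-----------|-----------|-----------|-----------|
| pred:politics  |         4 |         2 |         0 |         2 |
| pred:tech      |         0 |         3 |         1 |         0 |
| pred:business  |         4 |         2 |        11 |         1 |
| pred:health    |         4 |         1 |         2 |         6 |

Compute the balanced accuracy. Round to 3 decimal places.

0.540

Balanced accuracy = mean of per-class recall.
  politics: recall = 4/12 = 0.3333
  tech: recall = 3/8 = 0.3750
  business: recall = 11/14 = 0.7857
  health: recall = 6/9 = 0.6667
Mean = (0.3333 + 0.3750 + 0.7857 + 0.6667) / 4 = 0.540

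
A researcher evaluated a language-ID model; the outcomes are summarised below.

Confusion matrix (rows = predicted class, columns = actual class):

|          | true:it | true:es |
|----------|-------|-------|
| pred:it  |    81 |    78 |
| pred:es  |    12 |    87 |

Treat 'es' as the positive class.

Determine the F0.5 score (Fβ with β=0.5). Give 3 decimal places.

0.775

Fβ = (1+β²)·TP / ((1+β²)·TP + β²·FN + FP), with β²=1/4
= 1.25·87 / (1.25·87 + 0.25·78 + 12) = 0.775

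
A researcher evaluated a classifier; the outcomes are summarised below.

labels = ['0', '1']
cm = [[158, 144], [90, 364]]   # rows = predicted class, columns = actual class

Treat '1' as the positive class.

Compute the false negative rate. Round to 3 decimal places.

0.283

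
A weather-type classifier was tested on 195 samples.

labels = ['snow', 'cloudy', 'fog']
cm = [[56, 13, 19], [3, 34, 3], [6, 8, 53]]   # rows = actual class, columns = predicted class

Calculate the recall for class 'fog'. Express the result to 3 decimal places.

0.791

recall = TP/(TP+FN).
fog: TP=53, FN=6+8=14 → 53/67 = 0.7910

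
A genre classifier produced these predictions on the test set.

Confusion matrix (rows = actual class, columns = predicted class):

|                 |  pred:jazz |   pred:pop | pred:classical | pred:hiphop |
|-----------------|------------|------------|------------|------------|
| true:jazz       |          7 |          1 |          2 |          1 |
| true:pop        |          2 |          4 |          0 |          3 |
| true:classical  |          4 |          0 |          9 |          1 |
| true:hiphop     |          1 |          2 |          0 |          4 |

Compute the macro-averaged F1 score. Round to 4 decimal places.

0.5700

Per-class F1 score (2·TP/(2·TP+FP+FN)):
  jazz: TP=7, FP=2+4+1=7, FN=1+2+1=4 → 14/25 = 0.56000
  pop: TP=4, FP=1+0+2=3, FN=2+0+3=5 → 8/16 = 0.50000
  classical: TP=9, FP=2+0+0=2, FN=4+0+1=5 → 18/25 = 0.72000
  hiphop: TP=4, FP=1+3+1=5, FN=1+2+0=3 → 8/16 = 0.50000
Macro-F1 score = mean = (0.56000 + 0.50000 + 0.72000 + 0.50000) / 4 = 0.5700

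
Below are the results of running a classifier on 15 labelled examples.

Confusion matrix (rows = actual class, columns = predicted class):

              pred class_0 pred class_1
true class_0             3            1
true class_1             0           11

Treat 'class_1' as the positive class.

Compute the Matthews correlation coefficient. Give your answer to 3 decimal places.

0.829

MCC = (TP·TN − FP·FN) / √((TP+FP)(TP+FN)(TN+FP)(TN+FN))
Numerator = 11·3 − 1·0 = 33
Denominator = √(12·11·4·3) = √1584 = 39.7995
MCC = 33 / 39.7995 = 0.829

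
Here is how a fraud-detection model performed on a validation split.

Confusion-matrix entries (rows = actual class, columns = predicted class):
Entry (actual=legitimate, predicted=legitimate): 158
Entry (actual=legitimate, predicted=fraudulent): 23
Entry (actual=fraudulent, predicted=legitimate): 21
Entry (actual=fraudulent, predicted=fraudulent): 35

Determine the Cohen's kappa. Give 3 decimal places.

0.492

Observed agreement pₒ = trace/N = 193/237 = 0.8143
Expected agreement pₑ = Σ (rowᵢ·colᵢ)/N² = (181·179 + 56·58)/237² = 0.6346
κ = (pₒ − pₑ)/(1 − pₑ) = (0.8143 − 0.6346)/(1 − 0.6346) = 0.492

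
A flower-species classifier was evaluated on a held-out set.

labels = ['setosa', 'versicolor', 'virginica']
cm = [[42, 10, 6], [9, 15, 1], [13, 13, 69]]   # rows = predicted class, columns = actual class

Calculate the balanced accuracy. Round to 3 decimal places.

Balanced accuracy = mean of per-class recall.
  setosa: recall = 42/64 = 0.6563
  versicolor: recall = 15/38 = 0.3947
  virginica: recall = 69/76 = 0.9079
Mean = (0.6563 + 0.3947 + 0.9079) / 3 = 0.653

0.653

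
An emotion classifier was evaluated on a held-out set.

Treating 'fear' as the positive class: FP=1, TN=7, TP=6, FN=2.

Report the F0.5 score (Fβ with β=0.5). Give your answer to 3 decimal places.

Fβ = (1+β²)·TP / ((1+β²)·TP + β²·FN + FP), with β²=1/4
= 1.25·6 / (1.25·6 + 0.25·2 + 1) = 0.833

0.833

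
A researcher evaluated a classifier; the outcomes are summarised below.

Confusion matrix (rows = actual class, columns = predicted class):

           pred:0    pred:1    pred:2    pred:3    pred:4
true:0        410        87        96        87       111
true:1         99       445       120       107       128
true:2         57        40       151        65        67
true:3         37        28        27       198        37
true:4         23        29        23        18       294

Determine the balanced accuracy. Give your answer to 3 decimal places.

0.555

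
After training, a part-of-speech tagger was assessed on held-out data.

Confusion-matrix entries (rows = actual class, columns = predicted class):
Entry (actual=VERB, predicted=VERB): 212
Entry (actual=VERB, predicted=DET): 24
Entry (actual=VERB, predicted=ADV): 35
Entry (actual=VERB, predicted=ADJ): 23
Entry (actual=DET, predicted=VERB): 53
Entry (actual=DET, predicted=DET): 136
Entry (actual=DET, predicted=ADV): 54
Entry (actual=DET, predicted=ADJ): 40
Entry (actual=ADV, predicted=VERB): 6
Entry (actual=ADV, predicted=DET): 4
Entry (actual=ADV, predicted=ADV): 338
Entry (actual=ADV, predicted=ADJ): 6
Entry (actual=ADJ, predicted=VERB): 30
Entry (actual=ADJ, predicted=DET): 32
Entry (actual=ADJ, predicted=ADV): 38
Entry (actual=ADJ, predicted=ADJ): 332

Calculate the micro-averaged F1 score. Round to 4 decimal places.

0.7469

Micro-averaging pools counts across classes: ΣTP=1018, ΣFP=345, ΣFN=345.
Micro-F1 score = 2·TP/(2·TP+FP+FN) on pooled counts = 0.7469 (equals overall accuracy in single-label multiclass).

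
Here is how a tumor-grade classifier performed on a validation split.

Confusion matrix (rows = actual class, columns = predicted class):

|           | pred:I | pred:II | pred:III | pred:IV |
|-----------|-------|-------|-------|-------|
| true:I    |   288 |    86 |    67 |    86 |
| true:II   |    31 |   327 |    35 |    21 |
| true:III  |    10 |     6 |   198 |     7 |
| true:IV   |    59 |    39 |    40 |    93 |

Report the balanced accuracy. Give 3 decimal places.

0.659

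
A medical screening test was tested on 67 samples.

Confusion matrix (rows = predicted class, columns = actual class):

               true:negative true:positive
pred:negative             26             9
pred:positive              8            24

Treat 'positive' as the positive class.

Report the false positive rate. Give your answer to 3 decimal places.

FPR = FP/(FP+TN) = 8/(8+26) = 0.235

0.235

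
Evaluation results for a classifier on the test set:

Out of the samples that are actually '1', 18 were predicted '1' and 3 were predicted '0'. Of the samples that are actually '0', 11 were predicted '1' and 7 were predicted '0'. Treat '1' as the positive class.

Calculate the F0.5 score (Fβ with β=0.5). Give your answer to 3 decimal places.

Fβ = (1+β²)·TP / ((1+β²)·TP + β²·FN + FP), with β²=1/4
= 1.25·18 / (1.25·18 + 0.25·3 + 11) = 0.657

0.657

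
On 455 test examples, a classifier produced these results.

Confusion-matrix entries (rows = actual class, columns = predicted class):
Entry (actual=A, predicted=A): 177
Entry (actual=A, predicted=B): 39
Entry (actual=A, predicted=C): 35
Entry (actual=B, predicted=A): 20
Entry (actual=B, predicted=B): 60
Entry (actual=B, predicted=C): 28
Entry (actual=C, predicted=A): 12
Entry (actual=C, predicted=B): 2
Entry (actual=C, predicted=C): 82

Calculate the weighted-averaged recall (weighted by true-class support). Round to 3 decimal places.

Per-class recall (TP/(TP+FN)):
  A: TP=177, FN=39+35=74 → 177/251 = 0.7052
  B: TP=60, FN=20+28=48 → 60/108 = 0.5556
  C: TP=82, FN=12+2=14 → 82/96 = 0.8542
Weighted-recall = Σ (supportᵢ/N)·recallᵢ with N=455: (251/455)·0.7052 + (108/455)·0.5556 + (96/455)·0.8542 = 0.701

0.701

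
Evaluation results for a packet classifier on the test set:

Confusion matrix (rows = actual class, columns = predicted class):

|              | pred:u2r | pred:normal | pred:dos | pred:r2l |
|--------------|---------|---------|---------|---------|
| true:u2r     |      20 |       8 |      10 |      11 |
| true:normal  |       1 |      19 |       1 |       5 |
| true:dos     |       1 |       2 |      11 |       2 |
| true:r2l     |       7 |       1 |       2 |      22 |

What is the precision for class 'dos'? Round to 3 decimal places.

0.458

Treat 'dos' as positive and all other classes as negative.
precision = TP/(TP+FP).
dos: TP=11, FP=10+1+2=13 → 11/24 = 0.4583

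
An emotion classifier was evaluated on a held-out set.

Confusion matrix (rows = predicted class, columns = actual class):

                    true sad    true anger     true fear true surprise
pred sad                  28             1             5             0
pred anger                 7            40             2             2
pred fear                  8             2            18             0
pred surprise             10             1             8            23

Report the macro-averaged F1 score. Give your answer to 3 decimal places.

0.691

Per-class F1 score (2·TP/(2·TP+FP+FN)):
  sad: TP=28, FP=1+5+0=6, FN=7+8+10=25 → 56/87 = 0.6437
  anger: TP=40, FP=7+2+2=11, FN=1+2+1=4 → 80/95 = 0.8421
  fear: TP=18, FP=8+2+0=10, FN=5+2+8=15 → 36/61 = 0.5902
  surprise: TP=23, FP=10+1+8=19, FN=0+2+0=2 → 46/67 = 0.6866
Macro-F1 score = mean = (0.6437 + 0.8421 + 0.5902 + 0.6866) / 4 = 0.691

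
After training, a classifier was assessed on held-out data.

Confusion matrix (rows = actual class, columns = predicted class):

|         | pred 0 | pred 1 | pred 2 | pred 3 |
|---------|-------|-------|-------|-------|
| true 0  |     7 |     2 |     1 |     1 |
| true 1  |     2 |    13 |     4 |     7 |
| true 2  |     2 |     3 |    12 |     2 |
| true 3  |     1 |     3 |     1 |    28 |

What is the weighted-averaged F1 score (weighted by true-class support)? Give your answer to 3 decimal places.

0.668

Per-class F1 score (2·TP/(2·TP+FP+FN)):
  0: TP=7, FP=2+2+1=5, FN=2+1+1=4 → 14/23 = 0.6087
  1: TP=13, FP=2+3+3=8, FN=2+4+7=13 → 26/47 = 0.5532
  2: TP=12, FP=1+4+1=6, FN=2+3+2=7 → 24/37 = 0.6486
  3: TP=28, FP=1+7+2=10, FN=1+3+1=5 → 56/71 = 0.7887
Weighted-F1 score = Σ (supportᵢ/N)·F1 scoreᵢ with N=89: (11/89)·0.6087 + (26/89)·0.5532 + (19/89)·0.6486 + (33/89)·0.7887 = 0.668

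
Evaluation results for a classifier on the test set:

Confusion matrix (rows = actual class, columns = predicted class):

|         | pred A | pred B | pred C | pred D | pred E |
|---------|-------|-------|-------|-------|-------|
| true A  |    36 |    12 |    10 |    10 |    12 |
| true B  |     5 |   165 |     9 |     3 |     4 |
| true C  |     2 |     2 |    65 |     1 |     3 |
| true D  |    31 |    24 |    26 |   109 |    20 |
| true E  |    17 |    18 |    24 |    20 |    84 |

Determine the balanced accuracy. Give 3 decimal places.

0.652

Balanced accuracy = mean of per-class recall.
  A: recall = 36/80 = 0.4500
  B: recall = 165/186 = 0.8871
  C: recall = 65/73 = 0.8904
  D: recall = 109/210 = 0.5190
  E: recall = 84/163 = 0.5153
Mean = (0.4500 + 0.8871 + 0.8904 + 0.5190 + 0.5153) / 5 = 0.652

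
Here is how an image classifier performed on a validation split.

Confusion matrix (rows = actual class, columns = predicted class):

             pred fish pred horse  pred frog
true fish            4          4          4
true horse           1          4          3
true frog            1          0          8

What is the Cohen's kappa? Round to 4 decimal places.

0.3386

Observed agreement pₒ = trace/N = 16/29 = 0.55172
Expected agreement pₑ = Σ (rowᵢ·colᵢ)/N² = (12·6 + 8·8 + 9·15)/29² = 0.32224
κ = (pₒ − pₑ)/(1 − pₑ) = (0.55172 − 0.32224)/(1 − 0.32224) = 0.3386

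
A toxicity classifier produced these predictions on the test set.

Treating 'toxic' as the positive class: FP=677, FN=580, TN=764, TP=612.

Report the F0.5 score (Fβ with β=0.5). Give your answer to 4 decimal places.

0.4820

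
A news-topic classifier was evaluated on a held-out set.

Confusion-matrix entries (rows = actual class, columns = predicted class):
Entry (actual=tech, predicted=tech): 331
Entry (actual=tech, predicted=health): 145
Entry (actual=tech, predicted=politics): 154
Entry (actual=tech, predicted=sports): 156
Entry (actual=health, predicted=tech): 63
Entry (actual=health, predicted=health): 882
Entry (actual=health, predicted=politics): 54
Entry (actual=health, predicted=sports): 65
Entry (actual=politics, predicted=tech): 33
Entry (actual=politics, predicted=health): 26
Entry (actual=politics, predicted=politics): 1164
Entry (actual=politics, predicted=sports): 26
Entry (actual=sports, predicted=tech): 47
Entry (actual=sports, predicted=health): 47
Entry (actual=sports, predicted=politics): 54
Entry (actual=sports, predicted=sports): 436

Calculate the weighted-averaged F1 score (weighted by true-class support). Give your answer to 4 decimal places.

0.7519

Per-class F1 score (2·TP/(2·TP+FP+FN)):
  tech: TP=331, FP=63+33+47=143, FN=145+154+156=455 → 662/1260 = 0.52540
  health: TP=882, FP=145+26+47=218, FN=63+54+65=182 → 1764/2164 = 0.81516
  politics: TP=1164, FP=154+54+54=262, FN=33+26+26=85 → 2328/2675 = 0.87028
  sports: TP=436, FP=156+65+26=247, FN=47+47+54=148 → 872/1267 = 0.68824
Weighted-F1 score = Σ (supportᵢ/N)·F1 scoreᵢ with N=3683: (786/3683)·0.52540 + (1064/3683)·0.81516 + (1249/3683)·0.87028 + (584/3683)·0.68824 = 0.7519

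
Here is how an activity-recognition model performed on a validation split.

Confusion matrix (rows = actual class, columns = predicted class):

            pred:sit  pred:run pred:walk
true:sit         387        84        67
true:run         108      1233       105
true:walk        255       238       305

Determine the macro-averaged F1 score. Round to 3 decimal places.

0.634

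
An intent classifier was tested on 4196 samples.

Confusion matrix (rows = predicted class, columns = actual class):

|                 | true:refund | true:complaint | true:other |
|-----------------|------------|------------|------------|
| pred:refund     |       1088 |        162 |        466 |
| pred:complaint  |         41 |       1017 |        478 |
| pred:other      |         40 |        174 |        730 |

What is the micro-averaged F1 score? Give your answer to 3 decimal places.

0.676

Micro-averaging pools counts across classes: ΣTP=2835, ΣFP=1361, ΣFN=1361.
Micro-F1 score = 2·TP/(2·TP+FP+FN) on pooled counts = 0.676 (equals overall accuracy in single-label multiclass).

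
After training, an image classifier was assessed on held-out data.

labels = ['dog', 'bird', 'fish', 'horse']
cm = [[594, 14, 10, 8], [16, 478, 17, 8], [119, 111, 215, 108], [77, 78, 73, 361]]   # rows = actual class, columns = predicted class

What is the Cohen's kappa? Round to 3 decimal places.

0.626

Observed agreement pₒ = trace/N = 1648/2287 = 0.7206
Expected agreement pₑ = Σ (rowᵢ·colᵢ)/N² = (626·806 + 519·681 + 553·315 + 589·485)/2287² = 0.2520
κ = (pₒ − pₑ)/(1 − pₑ) = (0.7206 − 0.2520)/(1 − 0.2520) = 0.626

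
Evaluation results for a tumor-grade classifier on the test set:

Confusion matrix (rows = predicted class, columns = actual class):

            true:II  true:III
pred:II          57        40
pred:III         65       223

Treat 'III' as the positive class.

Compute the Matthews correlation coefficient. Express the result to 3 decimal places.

MCC = (TP·TN − FP·FN) / √((TP+FP)(TP+FN)(TN+FP)(TN+FN))
Numerator = 223·57 − 65·40 = 10111
Denominator = √(288·263·122·97) = √896354496 = 29939.1799
MCC = 10111 / 29939.1799 = 0.338

0.338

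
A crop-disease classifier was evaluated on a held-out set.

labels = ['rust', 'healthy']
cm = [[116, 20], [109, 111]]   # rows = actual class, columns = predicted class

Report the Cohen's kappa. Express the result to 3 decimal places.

0.318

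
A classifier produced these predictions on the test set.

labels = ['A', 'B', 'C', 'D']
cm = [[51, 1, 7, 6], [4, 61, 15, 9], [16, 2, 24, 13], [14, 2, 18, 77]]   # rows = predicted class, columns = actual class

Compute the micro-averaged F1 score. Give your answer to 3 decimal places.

0.666

Micro-averaging pools counts across classes: ΣTP=213, ΣFP=107, ΣFN=107.
Micro-F1 score = 2·TP/(2·TP+FP+FN) on pooled counts = 0.666 (equals overall accuracy in single-label multiclass).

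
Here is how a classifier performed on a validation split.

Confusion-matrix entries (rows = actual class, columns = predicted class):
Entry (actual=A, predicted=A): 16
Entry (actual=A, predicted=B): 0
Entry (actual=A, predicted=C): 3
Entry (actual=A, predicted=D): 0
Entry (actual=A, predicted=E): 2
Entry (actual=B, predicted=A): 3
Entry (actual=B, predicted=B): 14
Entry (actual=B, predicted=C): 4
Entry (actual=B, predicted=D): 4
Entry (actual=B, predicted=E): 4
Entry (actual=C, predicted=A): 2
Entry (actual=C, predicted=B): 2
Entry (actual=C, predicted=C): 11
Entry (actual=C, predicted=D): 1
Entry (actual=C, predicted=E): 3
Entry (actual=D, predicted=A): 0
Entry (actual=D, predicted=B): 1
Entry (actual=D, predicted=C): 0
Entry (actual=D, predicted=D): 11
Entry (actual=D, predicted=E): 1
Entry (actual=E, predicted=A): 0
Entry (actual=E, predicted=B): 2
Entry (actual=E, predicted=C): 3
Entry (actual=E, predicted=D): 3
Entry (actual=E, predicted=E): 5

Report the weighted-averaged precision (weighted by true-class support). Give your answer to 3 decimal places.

Per-class precision (TP/(TP+FP)):
  A: TP=16, FP=3+2+0+0=5 → 16/21 = 0.7619
  B: TP=14, FP=0+2+1+2=5 → 14/19 = 0.7368
  C: TP=11, FP=3+4+0+3=10 → 11/21 = 0.5238
  D: TP=11, FP=0+4+1+3=8 → 11/19 = 0.5789
  E: TP=5, FP=2+4+3+1=10 → 5/15 = 0.3333
Weighted-precision = Σ (supportᵢ/N)·precisionᵢ with N=95: (21/95)·0.7619 + (29/95)·0.7368 + (19/95)·0.5238 + (13/95)·0.5789 + (13/95)·0.3333 = 0.623

0.623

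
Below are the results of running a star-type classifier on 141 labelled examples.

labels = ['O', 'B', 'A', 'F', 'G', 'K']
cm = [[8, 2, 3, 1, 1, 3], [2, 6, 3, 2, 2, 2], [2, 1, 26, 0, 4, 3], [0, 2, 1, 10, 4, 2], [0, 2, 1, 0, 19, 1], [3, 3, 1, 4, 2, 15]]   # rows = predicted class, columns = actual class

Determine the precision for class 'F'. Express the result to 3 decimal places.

0.526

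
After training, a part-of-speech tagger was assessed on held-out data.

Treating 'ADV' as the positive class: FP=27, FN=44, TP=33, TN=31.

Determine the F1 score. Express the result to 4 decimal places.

0.4818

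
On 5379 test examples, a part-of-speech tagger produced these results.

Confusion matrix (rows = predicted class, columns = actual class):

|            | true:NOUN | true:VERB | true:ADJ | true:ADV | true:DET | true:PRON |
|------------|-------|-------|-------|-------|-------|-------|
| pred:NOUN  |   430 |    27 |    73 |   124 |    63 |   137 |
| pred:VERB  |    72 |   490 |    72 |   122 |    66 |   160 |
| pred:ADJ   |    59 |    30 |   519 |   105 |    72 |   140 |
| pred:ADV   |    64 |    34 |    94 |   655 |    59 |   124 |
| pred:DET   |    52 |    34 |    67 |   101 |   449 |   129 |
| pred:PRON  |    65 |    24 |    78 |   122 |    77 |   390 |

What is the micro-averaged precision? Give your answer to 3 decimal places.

0.545

Micro-averaging pools counts across classes: ΣTP=2933, ΣFP=2446, ΣFN=2446.
Micro-precision = TP/(TP+FP) on pooled counts = 0.545 (equals overall accuracy in single-label multiclass).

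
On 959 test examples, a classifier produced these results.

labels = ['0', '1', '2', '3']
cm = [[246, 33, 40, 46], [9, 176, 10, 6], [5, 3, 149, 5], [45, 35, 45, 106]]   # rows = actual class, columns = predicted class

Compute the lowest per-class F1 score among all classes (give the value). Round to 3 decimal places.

0.538

Per-class F1 score (2·TP/(2·TP+FP+FN)):
  0: TP=246, FP=9+5+45=59, FN=33+40+46=119 → 492/670 = 0.7343
  1: TP=176, FP=33+3+35=71, FN=9+10+6=25 → 352/448 = 0.7857
  2: TP=149, FP=40+10+45=95, FN=5+3+5=13 → 298/406 = 0.7340
  3: TP=106, FP=46+6+5=57, FN=45+35+45=125 → 212/394 = 0.5381
Lowest is class '3' with F1 score = 0.538.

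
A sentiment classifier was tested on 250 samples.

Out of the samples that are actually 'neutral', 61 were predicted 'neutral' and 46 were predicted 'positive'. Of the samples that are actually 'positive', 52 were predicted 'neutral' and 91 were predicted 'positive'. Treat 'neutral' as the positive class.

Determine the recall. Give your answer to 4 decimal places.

Recall = TP/(TP+FN) = 61/(61+46) = 61/107 = 0.5701

0.5701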